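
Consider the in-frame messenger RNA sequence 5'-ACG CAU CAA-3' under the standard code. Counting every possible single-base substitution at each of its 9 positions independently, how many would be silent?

5

Codon 1 (ACG, Thr): 3 synonymous substitutions.
Codon 2 (CAU, His): 1 synonymous substitution.
Codon 3 (CAA, Gln): 1 synonymous substitution.
Total: 3 + 1 + 1 = 5.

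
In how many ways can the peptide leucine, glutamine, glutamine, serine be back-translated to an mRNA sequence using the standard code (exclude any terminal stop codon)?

Leu: 6 codons.
Gln: 2 codons.
Gln: 2 codons.
Ser: 6 codons.
6 × 2 × 2 × 6 = 144.

144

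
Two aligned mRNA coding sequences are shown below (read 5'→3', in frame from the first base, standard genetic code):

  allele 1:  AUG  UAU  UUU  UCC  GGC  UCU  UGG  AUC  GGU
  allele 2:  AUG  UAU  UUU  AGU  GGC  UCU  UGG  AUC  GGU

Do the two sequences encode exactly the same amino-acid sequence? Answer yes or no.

yes

Codon 1: AUG Met / AUG Met — identical.
Codon 2: UAU Tyr / UAU Tyr — identical.
Codon 3: UUU Phe / UUU Phe — identical.
Codon 4: UCC Ser / AGU Ser — synonymous.
Codon 5: GGC Gly / GGC Gly — identical.
Codon 6: UCU Ser / UCU Ser — identical.
Codon 7: UGG Trp / UGG Trp — identical.
Codon 8: AUC Ile / AUC Ile — identical.
Codon 9: GGU Gly / GGU Gly — identical.
Nonsynonymous differences: 0 → same protein.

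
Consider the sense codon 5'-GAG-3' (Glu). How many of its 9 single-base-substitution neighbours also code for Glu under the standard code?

1

Position 1: none → 0 synonymous.
Position 2: none → 0 synonymous.
Position 3: GAA → 1 synonymous.
Total: 0 + 0 + 1 = 1.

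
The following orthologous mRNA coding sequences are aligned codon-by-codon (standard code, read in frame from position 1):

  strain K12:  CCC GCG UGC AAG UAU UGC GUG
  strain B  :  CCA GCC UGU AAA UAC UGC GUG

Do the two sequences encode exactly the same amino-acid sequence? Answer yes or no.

Codon 1: CCC Pro / CCA Pro — synonymous.
Codon 2: GCG Ala / GCC Ala — synonymous.
Codon 3: UGC Cys / UGU Cys — synonymous.
Codon 4: AAG Lys / AAA Lys — synonymous.
Codon 5: UAU Tyr / UAC Tyr — synonymous.
Codon 6: UGC Cys / UGC Cys — identical.
Codon 7: GUG Val / GUG Val — identical.
Nonsynonymous differences: 0 → same protein.

yes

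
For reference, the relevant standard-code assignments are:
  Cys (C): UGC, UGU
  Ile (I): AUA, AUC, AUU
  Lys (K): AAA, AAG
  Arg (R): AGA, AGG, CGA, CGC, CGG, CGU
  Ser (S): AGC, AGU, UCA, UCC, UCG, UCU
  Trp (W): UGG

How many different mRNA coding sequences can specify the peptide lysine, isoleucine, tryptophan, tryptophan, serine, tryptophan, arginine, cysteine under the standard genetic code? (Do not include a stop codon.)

432

Lys: 2 codons.
Ile: 3 codons.
Trp: 1 codon.
Trp: 1 codon.
Ser: 6 codons.
Trp: 1 codon.
Arg: 6 codons.
Cys: 2 codons.
2 × 3 × 1 × 1 × 6 × 1 × 6 × 2 = 432.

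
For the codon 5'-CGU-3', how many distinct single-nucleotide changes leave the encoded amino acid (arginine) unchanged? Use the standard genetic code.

Position 1: none → 0 synonymous.
Position 2: none → 0 synonymous.
Position 3: CGC, CGA, CGG → 3 synonymous.
Total: 0 + 0 + 3 = 3.

3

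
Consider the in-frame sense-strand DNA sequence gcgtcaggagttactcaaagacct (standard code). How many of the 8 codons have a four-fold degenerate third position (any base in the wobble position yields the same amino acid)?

6

Codon 1 GCG (Ala): third position 4-fold.
Codon 2 TCA (Ser): third position 4-fold.
Codon 3 GGA (Gly): third position 4-fold.
Codon 4 GTT (Val): third position 4-fold.
Codon 5 ACT (Thr): third position 4-fold.
Codon 6 CAA (Gln): third position 2-fold.
Codon 7 AGA (Arg): third position 2-fold.
Codon 8 CCT (Pro): third position 4-fold.
Four-fold degenerate third positions: 6.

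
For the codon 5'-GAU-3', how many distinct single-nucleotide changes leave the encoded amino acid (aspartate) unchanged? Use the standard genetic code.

1

Position 1: none → 0 synonymous.
Position 2: none → 0 synonymous.
Position 3: GAC → 1 synonymous.
Total: 0 + 0 + 1 = 1.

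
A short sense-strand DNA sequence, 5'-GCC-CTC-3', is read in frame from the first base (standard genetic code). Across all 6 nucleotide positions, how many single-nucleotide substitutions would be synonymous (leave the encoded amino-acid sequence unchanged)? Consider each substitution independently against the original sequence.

Codon 1 (GCC, Ala): 3 synonymous substitutions.
Codon 2 (CTC, Leu): 3 synonymous substitutions.
Total: 3 + 3 = 6.

6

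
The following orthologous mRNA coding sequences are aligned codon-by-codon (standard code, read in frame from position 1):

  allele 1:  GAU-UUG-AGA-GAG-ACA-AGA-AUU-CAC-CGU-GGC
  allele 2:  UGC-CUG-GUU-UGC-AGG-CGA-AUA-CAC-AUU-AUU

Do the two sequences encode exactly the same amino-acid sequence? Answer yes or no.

no

Codon 1: GAU Asp / UGC Cys — nonsynonymous.
Codon 2: UUG Leu / CUG Leu — synonymous.
Codon 3: AGA Arg / GUU Val — nonsynonymous.
Codon 4: GAG Glu / UGC Cys — nonsynonymous.
Codon 5: ACA Thr / AGG Arg — nonsynonymous.
Codon 6: AGA Arg / CGA Arg — synonymous.
Codon 7: AUU Ile / AUA Ile — synonymous.
Codon 8: CAC His / CAC His — identical.
Codon 9: CGU Arg / AUU Ile — nonsynonymous.
Codon 10: GGC Gly / AUU Ile — nonsynonymous.
Nonsynonymous differences: 6 → different protein.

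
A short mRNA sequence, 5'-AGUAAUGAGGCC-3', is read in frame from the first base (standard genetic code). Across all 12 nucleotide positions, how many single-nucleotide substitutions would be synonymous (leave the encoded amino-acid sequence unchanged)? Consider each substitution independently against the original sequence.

6

Codon 1 (AGU, Ser): 1 synonymous substitution.
Codon 2 (AAU, Asn): 1 synonymous substitution.
Codon 3 (GAG, Glu): 1 synonymous substitution.
Codon 4 (GCC, Ala): 3 synonymous substitutions.
Total: 1 + 1 + 1 + 3 = 6.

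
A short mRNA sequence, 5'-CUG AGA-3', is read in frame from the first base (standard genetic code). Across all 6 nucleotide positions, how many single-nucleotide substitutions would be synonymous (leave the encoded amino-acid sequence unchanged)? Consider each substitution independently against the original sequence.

Codon 1 (CUG, Leu): 4 synonymous substitutions.
Codon 2 (AGA, Arg): 2 synonymous substitutions.
Total: 4 + 2 = 6.

6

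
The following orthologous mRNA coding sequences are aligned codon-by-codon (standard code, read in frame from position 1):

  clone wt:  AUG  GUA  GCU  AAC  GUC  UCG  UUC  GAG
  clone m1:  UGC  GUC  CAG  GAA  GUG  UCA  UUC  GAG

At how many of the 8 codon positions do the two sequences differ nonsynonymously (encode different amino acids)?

3

Codon 1: AUG Met / UGC Cys — nonsynonymous.
Codon 2: GUA Val / GUC Val — synonymous.
Codon 3: GCU Ala / CAG Gln — nonsynonymous.
Codon 4: AAC Asn / GAA Glu — nonsynonymous.
Codon 5: GUC Val / GUG Val — synonymous.
Codon 6: UCG Ser / UCA Ser — synonymous.
Codon 7: UUC Phe / UUC Phe — identical.
Codon 8: GAG Glu / GAG Glu — identical.
Nonsynonymous differences: 3.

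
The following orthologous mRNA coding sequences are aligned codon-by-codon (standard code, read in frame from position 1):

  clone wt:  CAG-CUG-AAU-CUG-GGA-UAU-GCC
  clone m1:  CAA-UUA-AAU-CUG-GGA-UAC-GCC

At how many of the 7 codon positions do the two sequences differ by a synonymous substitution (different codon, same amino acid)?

3

Codon 1: CAG Gln / CAA Gln — synonymous.
Codon 2: CUG Leu / UUA Leu — synonymous.
Codon 3: AAU Asn / AAU Asn — identical.
Codon 4: CUG Leu / CUG Leu — identical.
Codon 5: GGA Gly / GGA Gly — identical.
Codon 6: UAU Tyr / UAC Tyr — synonymous.
Codon 7: GCC Ala / GCC Ala — identical.
Synonymous differences: 3.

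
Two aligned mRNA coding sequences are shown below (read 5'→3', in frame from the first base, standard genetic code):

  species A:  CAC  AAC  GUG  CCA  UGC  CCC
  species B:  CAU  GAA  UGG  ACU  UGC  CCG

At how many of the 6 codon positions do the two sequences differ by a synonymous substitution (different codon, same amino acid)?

2

Codon 1: CAC His / CAU His — synonymous.
Codon 2: AAC Asn / GAA Glu — nonsynonymous.
Codon 3: GUG Val / UGG Trp — nonsynonymous.
Codon 4: CCA Pro / ACU Thr — nonsynonymous.
Codon 5: UGC Cys / UGC Cys — identical.
Codon 6: CCC Pro / CCG Pro — synonymous.
Synonymous differences: 2.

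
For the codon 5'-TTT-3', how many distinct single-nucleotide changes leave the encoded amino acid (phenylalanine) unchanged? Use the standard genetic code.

Position 1: none → 0 synonymous.
Position 2: none → 0 synonymous.
Position 3: TTC → 1 synonymous.
Total: 0 + 0 + 1 = 1.

1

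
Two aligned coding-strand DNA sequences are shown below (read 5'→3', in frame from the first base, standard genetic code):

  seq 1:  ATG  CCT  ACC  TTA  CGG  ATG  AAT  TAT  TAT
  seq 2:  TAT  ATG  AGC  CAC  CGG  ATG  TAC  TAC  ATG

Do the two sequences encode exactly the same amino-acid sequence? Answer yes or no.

Codon 1: ATG Met / TAT Tyr — nonsynonymous.
Codon 2: CCT Pro / ATG Met — nonsynonymous.
Codon 3: ACC Thr / AGC Ser — nonsynonymous.
Codon 4: TTA Leu / CAC His — nonsynonymous.
Codon 5: CGG Arg / CGG Arg — identical.
Codon 6: ATG Met / ATG Met — identical.
Codon 7: AAT Asn / TAC Tyr — nonsynonymous.
Codon 8: TAT Tyr / TAC Tyr — synonymous.
Codon 9: TAT Tyr / ATG Met — nonsynonymous.
Nonsynonymous differences: 6 → different protein.

no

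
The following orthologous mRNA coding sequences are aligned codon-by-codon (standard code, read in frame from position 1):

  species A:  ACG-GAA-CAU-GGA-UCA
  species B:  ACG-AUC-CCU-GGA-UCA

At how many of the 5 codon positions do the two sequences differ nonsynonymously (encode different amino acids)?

Codon 1: ACG Thr / ACG Thr — identical.
Codon 2: GAA Glu / AUC Ile — nonsynonymous.
Codon 3: CAU His / CCU Pro — nonsynonymous.
Codon 4: GGA Gly / GGA Gly — identical.
Codon 5: UCA Ser / UCA Ser — identical.
Nonsynonymous differences: 2.

2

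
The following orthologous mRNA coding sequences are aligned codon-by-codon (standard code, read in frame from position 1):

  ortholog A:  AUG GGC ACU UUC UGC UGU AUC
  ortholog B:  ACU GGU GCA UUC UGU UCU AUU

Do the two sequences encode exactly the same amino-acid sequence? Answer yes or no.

no

Codon 1: AUG Met / ACU Thr — nonsynonymous.
Codon 2: GGC Gly / GGU Gly — synonymous.
Codon 3: ACU Thr / GCA Ala — nonsynonymous.
Codon 4: UUC Phe / UUC Phe — identical.
Codon 5: UGC Cys / UGU Cys — synonymous.
Codon 6: UGU Cys / UCU Ser — nonsynonymous.
Codon 7: AUC Ile / AUU Ile — synonymous.
Nonsynonymous differences: 3 → different protein.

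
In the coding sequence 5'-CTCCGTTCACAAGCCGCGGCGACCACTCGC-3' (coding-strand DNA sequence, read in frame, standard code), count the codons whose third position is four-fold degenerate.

9

Codon 1 CTC (Leu): third position 4-fold.
Codon 2 CGT (Arg): third position 4-fold.
Codon 3 TCA (Ser): third position 4-fold.
Codon 4 CAA (Gln): third position 2-fold.
Codon 5 GCC (Ala): third position 4-fold.
Codon 6 GCG (Ala): third position 4-fold.
Codon 7 GCG (Ala): third position 4-fold.
Codon 8 ACC (Thr): third position 4-fold.
Codon 9 ACT (Thr): third position 4-fold.
Codon 10 CGC (Arg): third position 4-fold.
Four-fold degenerate third positions: 9.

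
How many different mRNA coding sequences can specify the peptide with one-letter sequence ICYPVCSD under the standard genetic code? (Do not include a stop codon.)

Ile: 3 codons.
Cys: 2 codons.
Tyr: 2 codons.
Pro: 4 codons.
Val: 4 codons.
Cys: 2 codons.
Ser: 6 codons.
Asp: 2 codons.
3 × 2 × 2 × 4 × 4 × 2 × 6 × 2 = 4608.

4608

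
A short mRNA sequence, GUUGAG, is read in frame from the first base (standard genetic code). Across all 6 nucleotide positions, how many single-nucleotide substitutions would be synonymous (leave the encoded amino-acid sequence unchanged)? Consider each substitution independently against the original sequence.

4

Codon 1 (GUU, Val): 3 synonymous substitutions.
Codon 2 (GAG, Glu): 1 synonymous substitution.
Total: 3 + 1 = 4.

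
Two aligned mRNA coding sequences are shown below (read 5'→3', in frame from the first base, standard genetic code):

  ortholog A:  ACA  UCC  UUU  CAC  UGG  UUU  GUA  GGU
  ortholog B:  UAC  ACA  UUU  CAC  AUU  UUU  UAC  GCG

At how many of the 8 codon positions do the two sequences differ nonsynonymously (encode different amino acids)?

5

Codon 1: ACA Thr / UAC Tyr — nonsynonymous.
Codon 2: UCC Ser / ACA Thr — nonsynonymous.
Codon 3: UUU Phe / UUU Phe — identical.
Codon 4: CAC His / CAC His — identical.
Codon 5: UGG Trp / AUU Ile — nonsynonymous.
Codon 6: UUU Phe / UUU Phe — identical.
Codon 7: GUA Val / UAC Tyr — nonsynonymous.
Codon 8: GGU Gly / GCG Ala — nonsynonymous.
Nonsynonymous differences: 5.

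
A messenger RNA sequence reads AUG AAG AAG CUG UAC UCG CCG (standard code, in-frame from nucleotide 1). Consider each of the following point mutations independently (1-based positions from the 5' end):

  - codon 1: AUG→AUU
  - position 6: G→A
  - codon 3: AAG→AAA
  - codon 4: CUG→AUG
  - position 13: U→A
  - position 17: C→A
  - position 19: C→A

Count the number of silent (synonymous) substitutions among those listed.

Codon 1: AUG (Met) → AUU (Ile) — missense.
Codon 2: AAG (Lys) → AAA (Lys) — synonymous.
Codon 3: AAG (Lys) → AAA (Lys) — synonymous.
Codon 4: CUG (Leu) → AUG (Met) — missense.
Codon 5: UAC (Tyr) → AAC (Asn) — missense.
Codon 6: UCG (Ser) → UAG (Stop) — nonsense.
Codon 7: CCG (Pro) → ACG (Thr) — missense.
Synonymous: 2 of 7.

2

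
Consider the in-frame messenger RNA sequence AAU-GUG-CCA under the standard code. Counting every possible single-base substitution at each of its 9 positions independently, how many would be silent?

Codon 1 (AAU, Asn): 1 synonymous substitution.
Codon 2 (GUG, Val): 3 synonymous substitutions.
Codon 3 (CCA, Pro): 3 synonymous substitutions.
Total: 1 + 3 + 3 = 7.

7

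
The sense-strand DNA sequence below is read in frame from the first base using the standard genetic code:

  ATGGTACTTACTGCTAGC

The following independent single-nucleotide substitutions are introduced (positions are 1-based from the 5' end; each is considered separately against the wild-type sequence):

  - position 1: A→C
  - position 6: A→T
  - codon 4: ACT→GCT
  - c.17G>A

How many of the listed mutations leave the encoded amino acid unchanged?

Codon 1: ATG (Met) → CTG (Leu) — missense.
Codon 2: GTA (Val) → GTT (Val) — synonymous.
Codon 4: ACT (Thr) → GCT (Ala) — missense.
Codon 6: AGC (Ser) → AAC (Asn) — missense.
Synonymous: 1 of 4.

1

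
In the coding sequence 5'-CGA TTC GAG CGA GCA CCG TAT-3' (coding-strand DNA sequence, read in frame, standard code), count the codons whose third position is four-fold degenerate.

4

Codon 1 CGA (Arg): third position 4-fold.
Codon 2 TTC (Phe): third position 2-fold.
Codon 3 GAG (Glu): third position 2-fold.
Codon 4 CGA (Arg): third position 4-fold.
Codon 5 GCA (Ala): third position 4-fold.
Codon 6 CCG (Pro): third position 4-fold.
Codon 7 TAT (Tyr): third position 2-fold.
Four-fold degenerate third positions: 4.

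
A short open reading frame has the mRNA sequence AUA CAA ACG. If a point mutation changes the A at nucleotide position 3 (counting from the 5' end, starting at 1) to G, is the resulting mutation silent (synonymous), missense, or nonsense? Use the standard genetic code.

Position 3 falls in codon 1: AUA → Ile.
After the substitution the codon is AUG → Met.
Ile ≠ Met, so this is a missense mutation.

missense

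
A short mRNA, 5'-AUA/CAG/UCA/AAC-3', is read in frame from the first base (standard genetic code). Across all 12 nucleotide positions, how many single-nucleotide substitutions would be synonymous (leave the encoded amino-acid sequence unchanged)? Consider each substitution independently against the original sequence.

Codon 1 (AUA, Ile): 2 synonymous substitutions.
Codon 2 (CAG, Gln): 1 synonymous substitution.
Codon 3 (UCA, Ser): 3 synonymous substitutions.
Codon 4 (AAC, Asn): 1 synonymous substitution.
Total: 2 + 1 + 3 + 1 = 7.

7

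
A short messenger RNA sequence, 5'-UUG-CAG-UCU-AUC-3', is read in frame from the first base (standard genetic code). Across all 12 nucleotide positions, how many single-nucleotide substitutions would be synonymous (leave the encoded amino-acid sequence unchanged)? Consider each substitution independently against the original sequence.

8

Codon 1 (UUG, Leu): 2 synonymous substitutions.
Codon 2 (CAG, Gln): 1 synonymous substitution.
Codon 3 (UCU, Ser): 3 synonymous substitutions.
Codon 4 (AUC, Ile): 2 synonymous substitutions.
Total: 2 + 1 + 3 + 2 = 8.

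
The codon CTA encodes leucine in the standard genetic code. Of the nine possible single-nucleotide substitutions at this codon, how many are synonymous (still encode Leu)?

Position 1: TTA → 1 synonymous.
Position 2: none → 0 synonymous.
Position 3: CTT, CTC, CTG → 3 synonymous.
Total: 1 + 0 + 3 = 4.

4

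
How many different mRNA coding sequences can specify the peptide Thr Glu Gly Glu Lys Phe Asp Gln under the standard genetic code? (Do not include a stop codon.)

Thr: 4 codons.
Glu: 2 codons.
Gly: 4 codons.
Glu: 2 codons.
Lys: 2 codons.
Phe: 2 codons.
Asp: 2 codons.
Gln: 2 codons.
4 × 2 × 4 × 2 × 2 × 2 × 2 × 2 = 1024.

1024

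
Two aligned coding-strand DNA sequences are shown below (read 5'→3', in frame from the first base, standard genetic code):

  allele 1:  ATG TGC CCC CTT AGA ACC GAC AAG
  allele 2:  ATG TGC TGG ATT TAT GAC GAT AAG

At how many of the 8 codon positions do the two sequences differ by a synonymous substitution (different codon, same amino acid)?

1

Codon 1: ATG Met / ATG Met — identical.
Codon 2: TGC Cys / TGC Cys — identical.
Codon 3: CCC Pro / TGG Trp — nonsynonymous.
Codon 4: CTT Leu / ATT Ile — nonsynonymous.
Codon 5: AGA Arg / TAT Tyr — nonsynonymous.
Codon 6: ACC Thr / GAC Asp — nonsynonymous.
Codon 7: GAC Asp / GAT Asp — synonymous.
Codon 8: AAG Lys / AAG Lys — identical.
Synonymous differences: 1.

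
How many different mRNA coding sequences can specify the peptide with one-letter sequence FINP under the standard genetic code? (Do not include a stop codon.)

Phe: 2 codons.
Ile: 3 codons.
Asn: 2 codons.
Pro: 4 codons.
2 × 3 × 2 × 4 = 48.

48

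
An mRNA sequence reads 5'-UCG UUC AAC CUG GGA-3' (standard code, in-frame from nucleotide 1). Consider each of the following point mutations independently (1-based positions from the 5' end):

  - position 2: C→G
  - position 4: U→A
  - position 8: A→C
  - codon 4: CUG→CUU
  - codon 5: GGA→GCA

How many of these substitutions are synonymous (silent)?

Codon 1: UCG (Ser) → UGG (Trp) — missense.
Codon 2: UUC (Phe) → AUC (Ile) — missense.
Codon 3: AAC (Asn) → ACC (Thr) — missense.
Codon 4: CUG (Leu) → CUU (Leu) — synonymous.
Codon 5: GGA (Gly) → GCA (Ala) — missense.
Synonymous: 1 of 5.

1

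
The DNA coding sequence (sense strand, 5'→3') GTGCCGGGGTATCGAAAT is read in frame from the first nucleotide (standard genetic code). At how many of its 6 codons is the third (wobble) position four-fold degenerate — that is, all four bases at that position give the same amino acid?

4

Codon 1 GTG (Val): third position 4-fold.
Codon 2 CCG (Pro): third position 4-fold.
Codon 3 GGG (Gly): third position 4-fold.
Codon 4 TAT (Tyr): third position 2-fold.
Codon 5 CGA (Arg): third position 4-fold.
Codon 6 AAT (Asn): third position 2-fold.
Four-fold degenerate third positions: 4.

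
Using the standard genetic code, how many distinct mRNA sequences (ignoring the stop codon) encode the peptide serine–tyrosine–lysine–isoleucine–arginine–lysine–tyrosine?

1728

Ser: 6 codons.
Tyr: 2 codons.
Lys: 2 codons.
Ile: 3 codons.
Arg: 6 codons.
Lys: 2 codons.
Tyr: 2 codons.
6 × 2 × 2 × 3 × 6 × 2 × 2 = 1728.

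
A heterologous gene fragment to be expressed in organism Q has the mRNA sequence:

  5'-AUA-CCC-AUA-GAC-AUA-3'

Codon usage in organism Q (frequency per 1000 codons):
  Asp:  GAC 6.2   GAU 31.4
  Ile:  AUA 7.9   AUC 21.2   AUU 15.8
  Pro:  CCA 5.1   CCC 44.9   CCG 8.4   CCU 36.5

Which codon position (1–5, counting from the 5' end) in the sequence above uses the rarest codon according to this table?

4

Codon 1 AUA (Ile): 7.9 per 1000.
Codon 2 CCC (Pro): 44.9 per 1000.
Codon 3 AUA (Ile): 7.9 per 1000.
Codon 4 GAC (Asp): 6.2 per 1000.
Codon 5 AUA (Ile): 7.9 per 1000.
Lowest frequency is 6.2 at codon 4.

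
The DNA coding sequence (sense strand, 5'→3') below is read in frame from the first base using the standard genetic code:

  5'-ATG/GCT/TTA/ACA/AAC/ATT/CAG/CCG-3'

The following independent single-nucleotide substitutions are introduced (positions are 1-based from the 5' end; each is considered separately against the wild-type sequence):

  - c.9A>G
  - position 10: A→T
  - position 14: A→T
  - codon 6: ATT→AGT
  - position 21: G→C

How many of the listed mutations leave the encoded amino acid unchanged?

Codon 3: TTA (Leu) → TTG (Leu) — synonymous.
Codon 4: ACA (Thr) → TCA (Ser) — missense.
Codon 5: AAC (Asn) → ATC (Ile) — missense.
Codon 6: ATT (Ile) → AGT (Ser) — missense.
Codon 7: CAG (Gln) → CAC (His) — missense.
Synonymous: 1 of 5.

1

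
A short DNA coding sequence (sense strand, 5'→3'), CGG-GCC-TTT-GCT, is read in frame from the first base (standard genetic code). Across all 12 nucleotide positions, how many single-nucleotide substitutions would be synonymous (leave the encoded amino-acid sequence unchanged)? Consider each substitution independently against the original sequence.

Codon 1 (CGG, Arg): 4 synonymous substitutions.
Codon 2 (GCC, Ala): 3 synonymous substitutions.
Codon 3 (TTT, Phe): 1 synonymous substitution.
Codon 4 (GCT, Ala): 3 synonymous substitutions.
Total: 4 + 3 + 1 + 3 = 11.

11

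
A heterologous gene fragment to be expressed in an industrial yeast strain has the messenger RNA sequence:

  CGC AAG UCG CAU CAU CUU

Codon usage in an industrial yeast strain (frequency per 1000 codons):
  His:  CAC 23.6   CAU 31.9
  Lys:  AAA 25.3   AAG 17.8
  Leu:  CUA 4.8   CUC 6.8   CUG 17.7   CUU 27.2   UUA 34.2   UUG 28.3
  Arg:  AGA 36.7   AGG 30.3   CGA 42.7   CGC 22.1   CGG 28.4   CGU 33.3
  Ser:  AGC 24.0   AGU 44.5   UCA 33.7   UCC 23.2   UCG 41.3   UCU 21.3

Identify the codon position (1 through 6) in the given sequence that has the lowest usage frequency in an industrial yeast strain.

Codon 1 CGC (Arg): 22.1 per 1000.
Codon 2 AAG (Lys): 17.8 per 1000.
Codon 3 UCG (Ser): 41.3 per 1000.
Codon 4 CAU (His): 31.9 per 1000.
Codon 5 CAU (His): 31.9 per 1000.
Codon 6 CUU (Leu): 27.2 per 1000.
Lowest frequency is 17.8 at codon 2.

2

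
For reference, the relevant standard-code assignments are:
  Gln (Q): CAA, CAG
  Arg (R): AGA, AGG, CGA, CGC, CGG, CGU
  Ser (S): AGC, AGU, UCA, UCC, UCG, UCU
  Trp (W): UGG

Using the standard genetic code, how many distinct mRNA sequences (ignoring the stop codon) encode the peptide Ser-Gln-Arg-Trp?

72

Ser: 6 codons.
Gln: 2 codons.
Arg: 6 codons.
Trp: 1 codon.
6 × 2 × 6 × 1 = 72.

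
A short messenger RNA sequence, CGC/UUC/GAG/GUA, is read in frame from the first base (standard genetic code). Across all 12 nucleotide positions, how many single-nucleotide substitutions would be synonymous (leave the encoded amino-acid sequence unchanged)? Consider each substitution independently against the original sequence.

Codon 1 (CGC, Arg): 3 synonymous substitutions.
Codon 2 (UUC, Phe): 1 synonymous substitution.
Codon 3 (GAG, Glu): 1 synonymous substitution.
Codon 4 (GUA, Val): 3 synonymous substitutions.
Total: 3 + 1 + 1 + 3 = 8.

8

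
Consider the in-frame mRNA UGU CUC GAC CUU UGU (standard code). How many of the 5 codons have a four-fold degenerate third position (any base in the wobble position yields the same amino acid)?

Codon 1 UGU (Cys): third position 2-fold.
Codon 2 CUC (Leu): third position 4-fold.
Codon 3 GAC (Asp): third position 2-fold.
Codon 4 CUU (Leu): third position 4-fold.
Codon 5 UGU (Cys): third position 2-fold.
Four-fold degenerate third positions: 2.

2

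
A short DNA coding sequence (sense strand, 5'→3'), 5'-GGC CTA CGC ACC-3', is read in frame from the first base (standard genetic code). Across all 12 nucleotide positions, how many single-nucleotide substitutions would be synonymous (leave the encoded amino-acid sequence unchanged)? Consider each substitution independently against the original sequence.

13

Codon 1 (GGC, Gly): 3 synonymous substitutions.
Codon 2 (CTA, Leu): 4 synonymous substitutions.
Codon 3 (CGC, Arg): 3 synonymous substitutions.
Codon 4 (ACC, Thr): 3 synonymous substitutions.
Total: 3 + 4 + 3 + 3 = 13.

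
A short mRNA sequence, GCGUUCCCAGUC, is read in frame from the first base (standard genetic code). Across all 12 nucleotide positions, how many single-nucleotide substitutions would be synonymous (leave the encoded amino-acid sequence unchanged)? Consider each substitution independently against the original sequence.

Codon 1 (GCG, Ala): 3 synonymous substitutions.
Codon 2 (UUC, Phe): 1 synonymous substitution.
Codon 3 (CCA, Pro): 3 synonymous substitutions.
Codon 4 (GUC, Val): 3 synonymous substitutions.
Total: 3 + 1 + 3 + 3 = 10.

10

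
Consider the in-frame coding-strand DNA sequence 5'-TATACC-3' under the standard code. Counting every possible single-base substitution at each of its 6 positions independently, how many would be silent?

4

Codon 1 (TAT, Tyr): 1 synonymous substitution.
Codon 2 (ACC, Thr): 3 synonymous substitutions.
Total: 1 + 3 = 4.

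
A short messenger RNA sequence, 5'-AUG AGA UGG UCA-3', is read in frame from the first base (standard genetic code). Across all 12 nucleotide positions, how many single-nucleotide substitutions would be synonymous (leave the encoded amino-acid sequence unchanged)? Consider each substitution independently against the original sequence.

5

Codon 1 (AUG, Met): 0 synonymous substitutions.
Codon 2 (AGA, Arg): 2 synonymous substitutions.
Codon 3 (UGG, Trp): 0 synonymous substitutions.
Codon 4 (UCA, Ser): 3 synonymous substitutions.
Total: 0 + 2 + 0 + 3 = 5.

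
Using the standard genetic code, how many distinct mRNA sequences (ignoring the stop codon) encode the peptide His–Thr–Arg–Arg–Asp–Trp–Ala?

2304

His: 2 codons.
Thr: 4 codons.
Arg: 6 codons.
Arg: 6 codons.
Asp: 2 codons.
Trp: 1 codon.
Ala: 4 codons.
2 × 4 × 6 × 6 × 2 × 1 × 4 = 2304.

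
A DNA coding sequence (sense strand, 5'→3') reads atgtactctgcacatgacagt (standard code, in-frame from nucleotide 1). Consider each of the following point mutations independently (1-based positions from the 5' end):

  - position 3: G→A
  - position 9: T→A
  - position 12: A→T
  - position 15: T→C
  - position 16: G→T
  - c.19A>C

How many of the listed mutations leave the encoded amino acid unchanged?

Codon 1: ATG (Met) → ATA (Ile) — missense.
Codon 3: TCT (Ser) → TCA (Ser) — synonymous.
Codon 4: GCA (Ala) → GCT (Ala) — synonymous.
Codon 5: CAT (His) → CAC (His) — synonymous.
Codon 6: GAC (Asp) → TAC (Tyr) — missense.
Codon 7: AGT (Ser) → CGT (Arg) — missense.
Synonymous: 3 of 6.

3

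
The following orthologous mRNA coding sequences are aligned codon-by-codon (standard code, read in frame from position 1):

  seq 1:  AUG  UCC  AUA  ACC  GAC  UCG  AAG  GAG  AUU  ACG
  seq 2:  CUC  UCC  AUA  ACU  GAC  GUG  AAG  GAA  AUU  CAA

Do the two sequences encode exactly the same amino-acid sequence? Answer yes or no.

Codon 1: AUG Met / CUC Leu — nonsynonymous.
Codon 2: UCC Ser / UCC Ser — identical.
Codon 3: AUA Ile / AUA Ile — identical.
Codon 4: ACC Thr / ACU Thr — synonymous.
Codon 5: GAC Asp / GAC Asp — identical.
Codon 6: UCG Ser / GUG Val — nonsynonymous.
Codon 7: AAG Lys / AAG Lys — identical.
Codon 8: GAG Glu / GAA Glu — synonymous.
Codon 9: AUU Ile / AUU Ile — identical.
Codon 10: ACG Thr / CAA Gln — nonsynonymous.
Nonsynonymous differences: 3 → different protein.

no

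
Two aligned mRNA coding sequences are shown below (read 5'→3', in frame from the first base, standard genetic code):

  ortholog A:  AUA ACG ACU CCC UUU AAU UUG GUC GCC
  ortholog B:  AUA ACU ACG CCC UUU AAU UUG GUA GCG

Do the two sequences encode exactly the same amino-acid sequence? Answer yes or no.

yes

Codon 1: AUA Ile / AUA Ile — identical.
Codon 2: ACG Thr / ACU Thr — synonymous.
Codon 3: ACU Thr / ACG Thr — synonymous.
Codon 4: CCC Pro / CCC Pro — identical.
Codon 5: UUU Phe / UUU Phe — identical.
Codon 6: AAU Asn / AAU Asn — identical.
Codon 7: UUG Leu / UUG Leu — identical.
Codon 8: GUC Val / GUA Val — synonymous.
Codon 9: GCC Ala / GCG Ala — synonymous.
Nonsynonymous differences: 0 → same protein.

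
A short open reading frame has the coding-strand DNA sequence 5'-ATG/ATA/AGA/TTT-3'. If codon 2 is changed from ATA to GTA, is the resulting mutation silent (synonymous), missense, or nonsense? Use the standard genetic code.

missense

Position 4 falls in codon 2: ATA → Ile.
After the substitution the codon is GTA → Val.
Ile ≠ Val, so this is a missense mutation.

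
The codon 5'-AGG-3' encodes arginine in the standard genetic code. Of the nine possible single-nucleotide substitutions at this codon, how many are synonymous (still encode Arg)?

Position 1: CGG → 1 synonymous.
Position 2: none → 0 synonymous.
Position 3: AGA → 1 synonymous.
Total: 1 + 0 + 1 = 2.

2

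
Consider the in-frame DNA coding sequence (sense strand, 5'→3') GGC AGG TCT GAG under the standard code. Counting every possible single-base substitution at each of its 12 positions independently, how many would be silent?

Codon 1 (GGC, Gly): 3 synonymous substitutions.
Codon 2 (AGG, Arg): 2 synonymous substitutions.
Codon 3 (TCT, Ser): 3 synonymous substitutions.
Codon 4 (GAG, Glu): 1 synonymous substitution.
Total: 3 + 2 + 3 + 1 = 9.

9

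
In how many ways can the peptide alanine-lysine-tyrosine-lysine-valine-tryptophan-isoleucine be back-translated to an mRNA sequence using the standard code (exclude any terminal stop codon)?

384

Ala: 4 codons.
Lys: 2 codons.
Tyr: 2 codons.
Lys: 2 codons.
Val: 4 codons.
Trp: 1 codon.
Ile: 3 codons.
4 × 2 × 2 × 2 × 4 × 1 × 3 = 384.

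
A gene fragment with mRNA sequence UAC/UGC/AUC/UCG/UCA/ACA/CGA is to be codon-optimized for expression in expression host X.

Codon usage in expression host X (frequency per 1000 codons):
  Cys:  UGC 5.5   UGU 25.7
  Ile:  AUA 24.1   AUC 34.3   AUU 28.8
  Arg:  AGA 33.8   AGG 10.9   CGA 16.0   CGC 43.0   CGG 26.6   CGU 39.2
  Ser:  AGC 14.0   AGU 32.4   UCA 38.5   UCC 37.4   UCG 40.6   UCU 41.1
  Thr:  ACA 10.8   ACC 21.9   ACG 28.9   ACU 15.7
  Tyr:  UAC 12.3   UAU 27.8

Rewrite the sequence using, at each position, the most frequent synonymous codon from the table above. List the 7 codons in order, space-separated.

Codon 1 (Tyr): best is UAU at 27.8.
Codon 2 (Cys): best is UGU at 25.7.
Codon 3 (Ile): best is AUC at 34.3.
Codon 4 (Ser): best is UCU at 41.1.
Codon 5 (Ser): best is UCU at 41.1.
Codon 6 (Thr): best is ACG at 28.9.
Codon 7 (Arg): best is CGC at 43.0.

UAU UGU AUC UCU UCU ACG CGC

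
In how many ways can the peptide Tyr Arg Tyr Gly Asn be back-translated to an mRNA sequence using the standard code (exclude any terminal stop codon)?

Tyr: 2 codons.
Arg: 6 codons.
Tyr: 2 codons.
Gly: 4 codons.
Asn: 2 codons.
2 × 6 × 2 × 4 × 2 = 192.

192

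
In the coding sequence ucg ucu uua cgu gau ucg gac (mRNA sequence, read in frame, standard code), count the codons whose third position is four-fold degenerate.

4

Codon 1 UCG (Ser): third position 4-fold.
Codon 2 UCU (Ser): third position 4-fold.
Codon 3 UUA (Leu): third position 2-fold.
Codon 4 CGU (Arg): third position 4-fold.
Codon 5 GAU (Asp): third position 2-fold.
Codon 6 UCG (Ser): third position 4-fold.
Codon 7 GAC (Asp): third position 2-fold.
Four-fold degenerate third positions: 4.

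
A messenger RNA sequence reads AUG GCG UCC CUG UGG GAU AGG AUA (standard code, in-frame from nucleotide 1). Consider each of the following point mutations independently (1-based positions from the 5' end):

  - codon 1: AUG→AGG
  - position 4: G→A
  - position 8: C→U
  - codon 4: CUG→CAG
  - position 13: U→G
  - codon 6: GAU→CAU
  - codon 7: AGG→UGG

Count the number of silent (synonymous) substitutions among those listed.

Codon 1: AUG (Met) → AGG (Arg) — missense.
Codon 2: GCG (Ala) → ACG (Thr) — missense.
Codon 3: UCC (Ser) → UUC (Phe) — missense.
Codon 4: CUG (Leu) → CAG (Gln) — missense.
Codon 5: UGG (Trp) → GGG (Gly) — missense.
Codon 6: GAU (Asp) → CAU (His) — missense.
Codon 7: AGG (Arg) → UGG (Trp) — missense.
Synonymous: 0 of 7.

0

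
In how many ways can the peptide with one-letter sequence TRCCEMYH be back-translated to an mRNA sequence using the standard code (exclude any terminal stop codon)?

768

Thr: 4 codons.
Arg: 6 codons.
Cys: 2 codons.
Cys: 2 codons.
Glu: 2 codons.
Met: 1 codon.
Tyr: 2 codons.
His: 2 codons.
4 × 6 × 2 × 2 × 2 × 1 × 2 × 2 = 768.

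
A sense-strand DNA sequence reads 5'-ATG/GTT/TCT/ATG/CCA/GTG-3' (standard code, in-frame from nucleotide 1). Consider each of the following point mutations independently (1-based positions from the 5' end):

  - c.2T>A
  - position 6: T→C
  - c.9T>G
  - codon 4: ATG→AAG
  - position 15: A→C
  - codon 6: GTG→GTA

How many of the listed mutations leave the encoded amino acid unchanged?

Codon 1: ATG (Met) → AAG (Lys) — missense.
Codon 2: GTT (Val) → GTC (Val) — synonymous.
Codon 3: TCT (Ser) → TCG (Ser) — synonymous.
Codon 4: ATG (Met) → AAG (Lys) — missense.
Codon 5: CCA (Pro) → CCC (Pro) — synonymous.
Codon 6: GTG (Val) → GTA (Val) — synonymous.
Synonymous: 4 of 6.

4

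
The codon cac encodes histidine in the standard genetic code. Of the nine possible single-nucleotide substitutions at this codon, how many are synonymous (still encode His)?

Position 1: none → 0 synonymous.
Position 2: none → 0 synonymous.
Position 3: CAU → 1 synonymous.
Total: 0 + 0 + 1 = 1.

1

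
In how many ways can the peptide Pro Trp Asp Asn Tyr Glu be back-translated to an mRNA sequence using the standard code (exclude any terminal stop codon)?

Pro: 4 codons.
Trp: 1 codon.
Asp: 2 codons.
Asn: 2 codons.
Tyr: 2 codons.
Glu: 2 codons.
4 × 1 × 2 × 2 × 2 × 2 = 64.

64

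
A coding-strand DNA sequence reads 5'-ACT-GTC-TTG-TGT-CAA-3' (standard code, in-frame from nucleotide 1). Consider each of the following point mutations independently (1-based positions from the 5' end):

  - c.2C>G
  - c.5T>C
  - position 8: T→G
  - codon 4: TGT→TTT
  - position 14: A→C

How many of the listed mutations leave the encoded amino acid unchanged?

0

Codon 1: ACT (Thr) → AGT (Ser) — missense.
Codon 2: GTC (Val) → GCC (Ala) — missense.
Codon 3: TTG (Leu) → TGG (Trp) — missense.
Codon 4: TGT (Cys) → TTT (Phe) — missense.
Codon 5: CAA (Gln) → CCA (Pro) — missense.
Synonymous: 0 of 5.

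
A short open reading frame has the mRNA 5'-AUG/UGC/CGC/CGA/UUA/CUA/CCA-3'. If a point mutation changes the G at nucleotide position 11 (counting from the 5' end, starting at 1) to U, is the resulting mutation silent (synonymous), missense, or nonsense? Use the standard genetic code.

missense

Position 11 falls in codon 4: CGA → Arg.
After the substitution the codon is CUA → Leu.
Arg ≠ Leu, so this is a missense mutation.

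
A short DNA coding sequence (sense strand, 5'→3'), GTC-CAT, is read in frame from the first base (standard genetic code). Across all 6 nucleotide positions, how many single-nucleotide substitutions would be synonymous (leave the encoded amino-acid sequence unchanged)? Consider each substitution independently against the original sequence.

4

Codon 1 (GTC, Val): 3 synonymous substitutions.
Codon 2 (CAT, His): 1 synonymous substitution.
Total: 3 + 1 = 4.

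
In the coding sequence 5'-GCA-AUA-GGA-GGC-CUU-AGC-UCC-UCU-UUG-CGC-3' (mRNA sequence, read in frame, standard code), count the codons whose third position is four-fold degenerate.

7

Codon 1 GCA (Ala): third position 4-fold.
Codon 2 AUA (Ile): third position 3-fold.
Codon 3 GGA (Gly): third position 4-fold.
Codon 4 GGC (Gly): third position 4-fold.
Codon 5 CUU (Leu): third position 4-fold.
Codon 6 AGC (Ser): third position 2-fold.
Codon 7 UCC (Ser): third position 4-fold.
Codon 8 UCU (Ser): third position 4-fold.
Codon 9 UUG (Leu): third position 2-fold.
Codon 10 CGC (Arg): third position 4-fold.
Four-fold degenerate third positions: 7.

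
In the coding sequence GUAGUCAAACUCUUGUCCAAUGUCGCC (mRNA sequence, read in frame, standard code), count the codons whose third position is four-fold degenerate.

6

Codon 1 GUA (Val): third position 4-fold.
Codon 2 GUC (Val): third position 4-fold.
Codon 3 AAA (Lys): third position 2-fold.
Codon 4 CUC (Leu): third position 4-fold.
Codon 5 UUG (Leu): third position 2-fold.
Codon 6 UCC (Ser): third position 4-fold.
Codon 7 AAU (Asn): third position 2-fold.
Codon 8 GUC (Val): third position 4-fold.
Codon 9 GCC (Ala): third position 4-fold.
Four-fold degenerate third positions: 6.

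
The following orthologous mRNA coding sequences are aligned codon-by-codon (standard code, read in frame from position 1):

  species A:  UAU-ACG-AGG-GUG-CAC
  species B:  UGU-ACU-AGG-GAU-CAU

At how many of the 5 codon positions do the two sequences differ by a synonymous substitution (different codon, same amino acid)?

Codon 1: UAU Tyr / UGU Cys — nonsynonymous.
Codon 2: ACG Thr / ACU Thr — synonymous.
Codon 3: AGG Arg / AGG Arg — identical.
Codon 4: GUG Val / GAU Asp — nonsynonymous.
Codon 5: CAC His / CAU His — synonymous.
Synonymous differences: 2.

2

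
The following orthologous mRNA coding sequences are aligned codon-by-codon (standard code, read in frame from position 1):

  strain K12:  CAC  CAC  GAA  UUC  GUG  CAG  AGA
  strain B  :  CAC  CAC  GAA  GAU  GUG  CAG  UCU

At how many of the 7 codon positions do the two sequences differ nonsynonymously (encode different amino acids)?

2

Codon 1: CAC His / CAC His — identical.
Codon 2: CAC His / CAC His — identical.
Codon 3: GAA Glu / GAA Glu — identical.
Codon 4: UUC Phe / GAU Asp — nonsynonymous.
Codon 5: GUG Val / GUG Val — identical.
Codon 6: CAG Gln / CAG Gln — identical.
Codon 7: AGA Arg / UCU Ser — nonsynonymous.
Nonsynonymous differences: 2.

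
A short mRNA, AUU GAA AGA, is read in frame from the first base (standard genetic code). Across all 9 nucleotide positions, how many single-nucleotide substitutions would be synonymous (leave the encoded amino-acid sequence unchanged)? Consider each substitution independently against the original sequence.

Codon 1 (AUU, Ile): 2 synonymous substitutions.
Codon 2 (GAA, Glu): 1 synonymous substitution.
Codon 3 (AGA, Arg): 2 synonymous substitutions.
Total: 2 + 1 + 2 = 5.

5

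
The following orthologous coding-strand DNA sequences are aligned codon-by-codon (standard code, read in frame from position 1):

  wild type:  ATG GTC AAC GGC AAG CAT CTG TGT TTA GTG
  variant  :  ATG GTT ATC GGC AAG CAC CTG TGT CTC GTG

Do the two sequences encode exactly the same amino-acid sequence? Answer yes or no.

Codon 1: ATG Met / ATG Met — identical.
Codon 2: GTC Val / GTT Val — synonymous.
Codon 3: AAC Asn / ATC Ile — nonsynonymous.
Codon 4: GGC Gly / GGC Gly — identical.
Codon 5: AAG Lys / AAG Lys — identical.
Codon 6: CAT His / CAC His — synonymous.
Codon 7: CTG Leu / CTG Leu — identical.
Codon 8: TGT Cys / TGT Cys — identical.
Codon 9: TTA Leu / CTC Leu — synonymous.
Codon 10: GTG Val / GTG Val — identical.
Nonsynonymous differences: 1 → different protein.

no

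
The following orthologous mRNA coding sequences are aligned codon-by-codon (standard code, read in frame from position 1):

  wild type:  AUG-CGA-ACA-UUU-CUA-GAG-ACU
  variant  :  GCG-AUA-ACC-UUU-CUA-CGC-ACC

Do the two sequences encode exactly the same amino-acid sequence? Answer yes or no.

Codon 1: AUG Met / GCG Ala — nonsynonymous.
Codon 2: CGA Arg / AUA Ile — nonsynonymous.
Codon 3: ACA Thr / ACC Thr — synonymous.
Codon 4: UUU Phe / UUU Phe — identical.
Codon 5: CUA Leu / CUA Leu — identical.
Codon 6: GAG Glu / CGC Arg — nonsynonymous.
Codon 7: ACU Thr / ACC Thr — synonymous.
Nonsynonymous differences: 3 → different protein.

no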